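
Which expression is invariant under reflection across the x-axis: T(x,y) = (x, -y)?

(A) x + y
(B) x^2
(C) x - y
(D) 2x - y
B

The map is reflection across the x-axis: T(x,y) = (x, -y).
Substitute the transformed coordinates into each option and compare with the original:
(A) x + y  ->  (x) + (-y) = x - y   [differs from x + y: not invariant]
(B) x^2  ->  (x)^2 = x^2   [equals x^2: invariant]
(C) x - y  ->  (x) - (-y) = x + y   [differs from x - y: not invariant]
(D) 2x - y  ->  2(x) - (-y) = 2x + y   [differs from 2x - y: not invariant]

Only option (B), x^2, is unchanged by the transformation.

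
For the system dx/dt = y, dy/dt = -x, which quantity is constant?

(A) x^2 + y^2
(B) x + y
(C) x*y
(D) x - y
A

A first integral I satisfies dI/dt = 0 along every solution. Differentiate each option and use the equation of motion:
(A) d/dt[x^2 + y^2] = 2x*dx/dt + 2y*dy/dt = 2x*y + 2y*(-x) = 0
(B) d/dt[x + y] = y + (-x) = y - x, not identically 0
(C) d/dt[x*y] = (dx/dt)y + x(dy/dt) = y^2 - x^2, not identically 0
(D) d/dt[x - y] = y - (-x) = x + y, not identically 0

Only (A) has zero time-derivative. So x^2 + y^2 (the squared radius; trajectories are circles) is the conserved quantity.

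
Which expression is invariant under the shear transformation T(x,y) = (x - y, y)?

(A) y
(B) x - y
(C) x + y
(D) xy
A

Under the shear T(x,y) = (x - y, y):
Substitute the transformed coordinates into each option and compare with the original:
(A) y  ->  (y) = y   [equals y: invariant]
(B) x - y  ->  (x - y) - (y) = x - 2y   [differs from x - y: not invariant]
(C) x + y  ->  (x - y) + (y) = x   [differs from x + y: not invariant]
(D) xy  ->  (x - y)(y) = xy - y^2   [differs from xy: not invariant]

Only option (A), y, is unchanged by the transformation.
A horizontal shear moves points parallel to the x-axis, so the y-coordinate (and any function of y alone) is unchanged.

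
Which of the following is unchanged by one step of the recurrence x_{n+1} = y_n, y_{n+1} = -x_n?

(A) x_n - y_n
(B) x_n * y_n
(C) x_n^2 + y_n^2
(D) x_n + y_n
C

For the recurrence x_{n+1} = y_n, y_{n+1} = -x_n:

x_{n+1}^2 + y_{n+1}^2 = y_n^2 + (-x_n)^2 = x_n^2 + y_n^2
The sum of squares is conserved (like energy in a harmonic oscillator).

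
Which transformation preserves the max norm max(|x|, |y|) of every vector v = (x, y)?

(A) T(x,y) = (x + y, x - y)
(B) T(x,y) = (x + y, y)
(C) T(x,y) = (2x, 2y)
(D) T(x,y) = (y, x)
D

A transformation preserves a norm if ||T(v)|| = ||v|| for every v; a single vector where the norm changes rules an option out.

(A) T(x,y) = (x + y, x - y): v = (1, 1) has norm max(|1|, |1|) = 1, but T(v) = (2, 0) has norm 2 -- not preserved.
(B) T(x,y) = (x + y, y): v = (1, 1) has norm max(|1|, |1|) = 1, but T(v) = (2, 1) has norm 2 -- not preserved.
(C) T(x,y) = (2x, 2y): v = (1, 0) has norm max(|1|, |0|) = 1, but T(v) = (2, 0) has norm 2 -- not preserved.
(D) T(x,y) = (y, x): preserves the norm -- it only permutes the coordinates and/or flips signs, which leaves max(|x|, |y|) unchanged.

Therefore the answer is (D).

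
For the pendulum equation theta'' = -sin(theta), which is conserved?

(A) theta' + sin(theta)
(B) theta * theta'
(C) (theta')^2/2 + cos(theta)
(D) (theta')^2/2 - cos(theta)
D

A first integral I satisfies dI/dt = 0 along every solution. Differentiate each option and use the equation of motion:
(A) d/dt[theta' + sin(theta)] = theta'' + cos(theta) theta' = -sin(theta) + theta' cos(theta), not identically 0
(B) d/dt[theta * theta'] = (theta')^2 + theta theta'' = (theta')^2 - theta sin(theta), not identically 0
(C) d/dt[(theta')^2/2 + cos(theta)] = theta' theta'' - sin(theta) theta' = -2 theta' sin(theta), not identically 0
(D) d/dt[(theta')^2/2 - cos(theta)] = theta' theta'' + sin(theta) theta' = theta'(-sin(theta)) + theta' sin(theta) = 0

Only (D) has zero time-derivative. This is the total energy: kinetic (theta')^2/2 plus potential -cos(theta).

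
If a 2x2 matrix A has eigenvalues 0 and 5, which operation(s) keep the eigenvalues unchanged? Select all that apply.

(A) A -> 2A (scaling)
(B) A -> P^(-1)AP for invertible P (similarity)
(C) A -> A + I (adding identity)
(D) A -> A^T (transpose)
B and D

Eigenvalues are preserved by:
1. Similarity transformations: A -> P^(-1)AP (same characteristic polynomial)
2. Transpose: A^T has the same eigenvalues as A

Eigenvalues are NOT preserved by:
- Adding identity: eigenvalues become 0+1, 5+1
- Scaling: eigenvalues become 0, 10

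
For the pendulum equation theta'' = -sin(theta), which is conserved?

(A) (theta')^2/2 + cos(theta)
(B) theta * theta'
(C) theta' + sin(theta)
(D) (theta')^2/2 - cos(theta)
D

A first integral I satisfies dI/dt = 0 along every solution. Differentiate each option and use the equation of motion:
(A) d/dt[(theta')^2/2 + cos(theta)] = theta' theta'' - sin(theta) theta' = -2 theta' sin(theta), not identically 0
(B) d/dt[theta * theta'] = (theta')^2 + theta theta'' = (theta')^2 - theta sin(theta), not identically 0
(C) d/dt[theta' + sin(theta)] = theta'' + cos(theta) theta' = -sin(theta) + theta' cos(theta), not identically 0
(D) d/dt[(theta')^2/2 - cos(theta)] = theta' theta'' + sin(theta) theta' = theta'(-sin(theta)) + theta' sin(theta) = 0

Only (D) has zero time-derivative. This is the total energy: kinetic (theta')^2/2 plus potential -cos(theta).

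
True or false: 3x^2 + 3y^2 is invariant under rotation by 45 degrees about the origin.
True

Applying rotation by 45 degrees: x' = x*cos(45 degrees) - y*sin(45 degrees) = sqrt(2)x/2 - sqrt(2)y/2, y' = x*sin(45 degrees) + y*cos(45 degrees) = sqrt(2)x/2 + sqrt(2)y/2

Substituting into 3x^2 + 3y^2:
3(sqrt(2)x/2 - sqrt(2)y/2)^2 + 3(sqrt(2)x/2 + sqrt(2)y/2)^2
= 3x^2 + 3y^2

This equals the original expression 3x^2 + 3y^2, so it IS invariant.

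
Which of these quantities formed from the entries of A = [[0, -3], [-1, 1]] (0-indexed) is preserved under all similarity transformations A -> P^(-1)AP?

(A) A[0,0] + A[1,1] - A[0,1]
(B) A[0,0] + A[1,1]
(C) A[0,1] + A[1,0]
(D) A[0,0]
B

A[0,0] + A[1,1] is the trace of A. By the cyclic property of the trace, tr(P^(-1)AP) = tr(APP^(-1)) = tr(A), so it is the same for every matrix similar to A.

The other combinations are not similarity invariants. For example, take P = [[1, 2], [0, 1]] (det P = 1), so P^(-1) = [[1, -2], [0, 1]] and
B = P^(-1)AP = [[2, -1], [-1, -1]].
Evaluating each option on A and on B:
(A) A[0,0] + A[1,1] - A[0,1]: 4 for A, 2 for B -> changes
(B) A[0,0] + A[1,1]: 1 for A, 1 for B -> unchanged
(C) A[0,1] + A[1,0]: -4 for A, -2 for B -> changes
(D) A[0,0]: 0 for A, 2 for B -> changes

Only (B) A[0,0] + A[1,1] = 1 survives (and it does so for every P, not just this one), so it is the invariant.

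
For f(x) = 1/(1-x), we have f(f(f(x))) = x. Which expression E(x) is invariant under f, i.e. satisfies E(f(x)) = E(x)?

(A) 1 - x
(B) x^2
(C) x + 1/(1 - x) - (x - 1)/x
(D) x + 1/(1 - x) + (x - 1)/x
D

Replace x by f(x) = 1/(1 - x) in each option and simplify. As a quick numerical cross-check, also compare E(3) with E(f(3)) = E(-1/2).

(A) 1 - x  ->  1 - (1/(1 - x)) = x/(x - 1); check: E(3) = -2 but E(-1/2) = 3/2.   [not invariant]
(B) x^2  ->  (1/(1 - x))^2 = (x - 1)^(-2); check: E(3) = 9 but E(-1/2) = 1/4.   [not invariant]
(C) x + 1/(1 - x) - (x - 1)/x  ->  (1/(1 - x)) + 1/(1 - (1/(1 - x))) - ((1/(1 - x)) - 1)/(1/(1 - x)) = (x^2(1 - x) - x + (x - 1)^2)/(x(x - 1)); check: E(3) = 11/6 but E(-1/2) = -17/6.   [not invariant]
(D) x + 1/(1 - x) + (x - 1)/x  ->  (1/(1 - x)) + 1/(1 - (1/(1 - x))) + ((1/(1 - x)) - 1)/(1/(1 - x)), which simplifies back to x + 1/(1 - x) + (x - 1)/x; check: E(3) = 19/6, E(-1/2) = 19/6.   [invariant]

Only (D) is unchanged. Indeed f(f(x)) = 1/(1 - 1/(1-x)) = (1-x)/(-x) = (x-1)/x, so E(x) = x + f(x) + f(f(x)) is the sum over the whole 3-cycle; applying f just permutes the three terms cyclically (x -> f(x) -> f(f(x)) -> x), leaving the sum unchanged.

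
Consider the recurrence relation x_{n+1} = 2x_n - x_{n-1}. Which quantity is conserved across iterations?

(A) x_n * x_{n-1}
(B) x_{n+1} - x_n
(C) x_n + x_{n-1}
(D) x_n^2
B

For the recurrence x_{n+1} = 2x_n - x_{n-1}:

If x_{n+1} = 2x_n - x_{n-1}, then:
x_{n+1} - x_n = x_n - x_{n-1}
The first difference is constant throughout the sequence.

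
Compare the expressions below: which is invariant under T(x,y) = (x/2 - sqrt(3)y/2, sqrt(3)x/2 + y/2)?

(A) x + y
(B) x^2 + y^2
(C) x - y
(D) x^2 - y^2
B

An expression E(x,y) is invariant under T if E(T(x,y)) = E(x,y). Here T(x,y) = (x/2 - sqrt(3)y/2, sqrt(3)x/2 + y/2).
Substitute the transformed coordinates into each option and compare with the original:
(A) x + y  ->  (x/2 - sqrt(3)y/2) + (sqrt(3)x/2 + y/2) = x/2 + sqrt(3)x/2 - sqrt(3)y/2 + y/2   [differs from x + y: not invariant]
(B) x^2 + y^2  ->  (x/2 - sqrt(3)y/2)^2 + (sqrt(3)x/2 + y/2)^2 = x^2 + y^2   [equals x^2 + y^2: invariant]
(C) x - y  ->  (x/2 - sqrt(3)y/2) - (sqrt(3)x/2 + y/2) = -sqrt(3)x/2 + x/2 - sqrt(3)y/2 - y/2   [differs from x - y: not invariant]
(D) x^2 - y^2  ->  (x/2 - sqrt(3)y/2)^2 - (sqrt(3)x/2 + y/2)^2 = -x^2/2 - sqrt(3)xy + y^2/2   [differs from x^2 - y^2: not invariant]

Only option (B), x^2 + y^2, is unchanged by the transformation.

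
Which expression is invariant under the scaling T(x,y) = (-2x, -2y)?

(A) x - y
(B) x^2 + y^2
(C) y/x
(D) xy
C

Under the uniform scaling T(x,y) = (-2x, -2y):
Substitute the transformed coordinates into each option and compare with the original:
(A) x - y  ->  (-2x) - (-2y) = -2x + 2y   [differs from x - y: not invariant]
(B) x^2 + y^2  ->  (-2x)^2 + (-2y)^2 = 4x^2 + 4y^2   [differs from x^2 + y^2: not invariant]
(C) y/x  ->  (-2y)/(-2x) = y/x   [equals y/x: invariant]
(D) xy  ->  (-2x)(-2y) = 4xy   [differs from xy: not invariant]

Only option (C), y/x, is unchanged by the transformation.
The common factor -2 cancels in a ratio of coordinates, while sums, products and sums of squares pick up factors of -2 or 4.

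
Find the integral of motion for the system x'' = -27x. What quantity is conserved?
E = (x')^2 + 27x^2

Multiply the equation by x':
x' * x'' = -27x * x'
The left side is d/dt[(x')^2/2] and the right side is d/dt[-27x^2/2], so
d/dt[(x')^2/2 + 27x^2/2] = 0, i.e. (x')^2/2 + 27x^2/2 = constant.
Multiplying by 2, the integral of motion is E = (x')^2 + 27x^2.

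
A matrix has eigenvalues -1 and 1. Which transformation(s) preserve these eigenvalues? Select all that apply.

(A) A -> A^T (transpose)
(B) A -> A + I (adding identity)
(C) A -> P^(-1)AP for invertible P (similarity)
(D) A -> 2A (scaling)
A and C

Eigenvalues are preserved by:
1. Similarity transformations: A -> P^(-1)AP (same characteristic polynomial)
2. Transpose: A^T has the same eigenvalues as A

Eigenvalues are NOT preserved by:
- Adding identity: eigenvalues become -1+1, 1+1
- Scaling: eigenvalues become -2, 2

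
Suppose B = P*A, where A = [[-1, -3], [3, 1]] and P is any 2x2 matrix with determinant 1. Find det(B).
8

By the multiplicative property of determinants, det(B) = det(P*A) = det(P) * det(A) = det(A),
so the determinant is invariant under multiplication by any determinant-1 matrix; we just need det(A).

det(A) = (-1)(1) - (-3)(3) = -1 - (-9) = 8

Therefore det(B) = 1 * 8 = 8.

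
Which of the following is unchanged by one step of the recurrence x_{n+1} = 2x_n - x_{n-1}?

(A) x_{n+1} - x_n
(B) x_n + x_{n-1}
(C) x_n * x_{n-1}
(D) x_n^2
A

For the recurrence x_{n+1} = 2x_n - x_{n-1}:

If x_{n+1} = 2x_n - x_{n-1}, then:
x_{n+1} - x_n = x_n - x_{n-1}
The first difference is constant throughout the sequence.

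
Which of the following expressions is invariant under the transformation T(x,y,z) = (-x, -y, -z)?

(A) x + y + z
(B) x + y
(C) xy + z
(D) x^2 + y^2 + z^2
D

Apply T(x,y,z) = (-x, -y, -z) to each option, i.e. replace (x, y, z) by the transformed coordinates.
Substitute the transformed coordinates into each option and compare with the original:
(A) x + y + z  ->  (-x) + (-y) + (-z) = -x - y - z   [differs from x + y + z: not invariant]
(B) x + y  ->  (-x) + (-y) = -x - y   [differs from x + y: not invariant]
(C) xy + z  ->  (-x)(-y) + (-z) = xy - z   [differs from xy + z: not invariant]
(D) x^2 + y^2 + z^2  ->  (-x)^2 + (-y)^2 + (-z)^2 = x^2 + y^2 + z^2   [equals x^2 + y^2 + z^2: invariant]

Only option (D), x^2 + y^2 + z^2, is unchanged by the transformation.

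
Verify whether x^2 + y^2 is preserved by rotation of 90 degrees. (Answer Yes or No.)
Yes

Applying rotation by 90 degrees: x' = x*cos(90 degrees) - y*sin(90 degrees) = -y, y' = x*sin(90 degrees) + y*cos(90 degrees) = x

Substituting into x^2 + y^2:
(-y)^2 + (x)^2
= x^2 + y^2

This equals the original expression x^2 + y^2, so it IS invariant.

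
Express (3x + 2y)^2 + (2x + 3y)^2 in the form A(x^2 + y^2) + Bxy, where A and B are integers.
13(x^2 + y^2) + 24xy

Expanding: (3x + 2y)^2 = 9x^2 + 12xy + 4y^2
(2x + 3y)^2 = 4x^2 + 12xy + 9y^2
Sum = (9+4)(x^2+y^2) + 24xy = 13(x^2 + y^2) + 24xy
This is symmetric in x and y.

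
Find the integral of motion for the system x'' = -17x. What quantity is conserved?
E = (x')^2 + 17x^2

Multiply the equation by x':
x' * x'' = -17x * x'
The left side is d/dt[(x')^2/2] and the right side is d/dt[-17x^2/2], so
d/dt[(x')^2/2 + 17x^2/2] = 0, i.e. (x')^2/2 + 17x^2/2 = constant.
Multiplying by 2, the integral of motion is E = (x')^2 + 17x^2.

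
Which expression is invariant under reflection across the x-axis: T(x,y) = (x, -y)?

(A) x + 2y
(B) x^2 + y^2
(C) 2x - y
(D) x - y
B

The map is reflection across the x-axis: T(x,y) = (x, -y).
Substitute the transformed coordinates into each option and compare with the original:
(A) x + 2y  ->  (x) + 2(-y) = x - 2y   [differs from x + 2y: not invariant]
(B) x^2 + y^2  ->  (x)^2 + (-y)^2 = x^2 + y^2   [equals x^2 + y^2: invariant]
(C) 2x - y  ->  2(x) - (-y) = 2x + y   [differs from 2x - y: not invariant]
(D) x - y  ->  (x) - (-y) = x + y   [differs from x - y: not invariant]

Only option (B), x^2 + y^2, is unchanged by the transformation.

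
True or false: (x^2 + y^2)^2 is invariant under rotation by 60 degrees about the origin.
True

Applying rotation by 60 degrees: x' = x*cos(60 degrees) - y*sin(60 degrees) = x/2 - sqrt(3)y/2, y' = x*sin(60 degrees) + y*cos(60 degrees) = sqrt(3)x/2 + y/2

Substituting into (x^2 + y^2)^2:
((x/2 - sqrt(3)y/2)^2 + (sqrt(3)x/2 + y/2)^2)^2
= x^4 + 2x^2y^2 + y^4 = (x^2 + y^2)^2

This equals the original expression (x^2 + y^2)^2, so it IS invariant.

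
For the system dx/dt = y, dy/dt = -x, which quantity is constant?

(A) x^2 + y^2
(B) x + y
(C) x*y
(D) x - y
A

A first integral I satisfies dI/dt = 0 along every solution. Differentiate each option and use the equation of motion:
(A) d/dt[x^2 + y^2] = 2x*dx/dt + 2y*dy/dt = 2x*y + 2y*(-x) = 0
(B) d/dt[x + y] = y + (-x) = y - x, not identically 0
(C) d/dt[x*y] = (dx/dt)y + x(dy/dt) = y^2 - x^2, not identically 0
(D) d/dt[x - y] = y - (-x) = x + y, not identically 0

Only (A) has zero time-derivative. So x^2 + y^2 (the squared radius; trajectories are circles) is the conserved quantity.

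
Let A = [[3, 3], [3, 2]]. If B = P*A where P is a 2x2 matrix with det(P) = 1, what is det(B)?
-3

By the multiplicative property of determinants, det(B) = det(P*A) = det(P) * det(A) = det(A),
so the determinant is invariant under multiplication by any determinant-1 matrix; we just need det(A).

det(A) = (3)(2) - (3)(3) = 6 - 9 = -3

Therefore det(B) = 1 * (-3) = -3.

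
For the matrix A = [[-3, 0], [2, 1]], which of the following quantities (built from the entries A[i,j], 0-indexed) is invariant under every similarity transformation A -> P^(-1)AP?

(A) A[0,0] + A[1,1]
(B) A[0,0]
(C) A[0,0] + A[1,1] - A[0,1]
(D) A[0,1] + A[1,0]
A

A[0,0] + A[1,1] is the trace of A. By the cyclic property of the trace, tr(P^(-1)AP) = tr(APP^(-1)) = tr(A), so it is the same for every matrix similar to A.

The other combinations are not similarity invariants. For example, take P = [[1, 2], [0, 1]] (det P = 1), so P^(-1) = [[1, -2], [0, 1]] and
B = P^(-1)AP = [[-7, -16], [2, 5]].
Evaluating each option on A and on B:
(A) A[0,0] + A[1,1]: -2 for A, -2 for B -> unchanged
(B) A[0,0]: -3 for A, -7 for B -> changes
(C) A[0,0] + A[1,1] - A[0,1]: -2 for A, 14 for B -> changes
(D) A[0,1] + A[1,0]: 2 for A, -14 for B -> changes

Only (A) A[0,0] + A[1,1] = -2 survives (and it does so for every P, not just this one), so it is the invariant.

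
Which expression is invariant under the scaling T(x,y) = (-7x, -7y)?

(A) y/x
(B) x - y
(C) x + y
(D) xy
A

Under the uniform scaling T(x,y) = (-7x, -7y):
Substitute the transformed coordinates into each option and compare with the original:
(A) y/x  ->  (-7y)/(-7x) = y/x   [equals y/x: invariant]
(B) x - y  ->  (-7x) - (-7y) = -7x + 7y   [differs from x - y: not invariant]
(C) x + y  ->  (-7x) + (-7y) = -7x - 7y   [differs from x + y: not invariant]
(D) xy  ->  (-7x)(-7y) = 49xy   [differs from xy: not invariant]

Only option (A), y/x, is unchanged by the transformation.
The common factor -7 cancels in a ratio of coordinates, while sums, products and sums of squares pick up factors of -7 or 49.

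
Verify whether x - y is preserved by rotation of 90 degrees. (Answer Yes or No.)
No

Applying rotation by 90 degrees: x' = x*cos(90 degrees) - y*sin(90 degrees) = -y, y' = x*sin(90 degrees) + y*cos(90 degrees) = x

Substituting into x - y:
(-y) - (x)
= -x - y

This differs from the original expression x - y, so it is NOT invariant.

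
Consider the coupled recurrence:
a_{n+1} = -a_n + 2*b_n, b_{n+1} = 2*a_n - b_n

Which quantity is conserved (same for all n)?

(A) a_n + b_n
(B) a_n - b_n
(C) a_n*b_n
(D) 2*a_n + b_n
A

Replace a_n by a_{n+1} = -a_n + 2*b_n and b_n by b_{n+1} = 2*a_n - b_n in each option and simplify:
(A) a_n + b_n  ->  (-a_n + 2*b_n) + (2*a_n - b_n) = a_n + b_n   [conserved]
(B) a_n - b_n  ->  (-a_n + 2*b_n) - (2*a_n - b_n) = -3*a_n + 3*b_n   [not conserved]
(C) a_n*b_n  ->  (-a_n + 2*b_n)*(2*a_n - b_n) = -2*a_n^2 + 5*a_n*b_n - 2*b_n^2   [not conserved]
(D) 2*a_n + b_n  ->  2*(-a_n + 2*b_n) + (2*a_n - b_n) = 3*b_n   [not conserved]

Only (A) a_n + b_n returns to itself after one step, so it is the conserved quantity.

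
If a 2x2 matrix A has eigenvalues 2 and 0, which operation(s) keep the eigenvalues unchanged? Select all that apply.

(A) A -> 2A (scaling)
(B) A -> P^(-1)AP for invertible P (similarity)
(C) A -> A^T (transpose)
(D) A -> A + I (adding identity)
B and C

Eigenvalues are preserved by:
1. Similarity transformations: A -> P^(-1)AP (same characteristic polynomial)
2. Transpose: A^T has the same eigenvalues as A

Eigenvalues are NOT preserved by:
- Adding identity: eigenvalues become 2+1, 0+1
- Scaling: eigenvalues become 4, 0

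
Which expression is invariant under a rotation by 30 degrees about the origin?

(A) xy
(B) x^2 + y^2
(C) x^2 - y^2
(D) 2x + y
B

A rotation by 30 degrees sends (x, y) to (sqrt(3)x/2 - y/2, x/2 + sqrt(3)y/2).
Substitute the transformed coordinates into each option and compare with the original:
(A) xy  ->  (sqrt(3)x/2 - y/2)(x/2 + sqrt(3)y/2) = sqrt(3)x^2/4 + xy/2 - sqrt(3)y^2/4   [differs from xy: not invariant]
(B) x^2 + y^2  ->  (sqrt(3)x/2 - y/2)^2 + (x/2 + sqrt(3)y/2)^2 = x^2 + y^2   [equals x^2 + y^2: invariant]
(C) x^2 - y^2  ->  (sqrt(3)x/2 - y/2)^2 - (x/2 + sqrt(3)y/2)^2 = x^2/2 - sqrt(3)xy - y^2/2   [differs from x^2 - y^2: not invariant]
(D) 2x + y  ->  2(sqrt(3)x/2 - y/2) + (x/2 + sqrt(3)y/2) = x/2 + sqrt(3)x - y + sqrt(3)y/2   [differs from 2x + y: not invariant]

Only option (B), x^2 + y^2, is unchanged by the transformation.
Geometrically, x^2 + y^2 is the squared distance from the origin, which every rotation about the origin preserves.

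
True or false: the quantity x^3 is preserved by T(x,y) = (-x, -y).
False

Substitute T(x,y) = (-x, -y) into the expression and compare with the original.

Original: x^3
After applying T: (-x)^3 = -x^3

This differs from the original x^3 (difference: -2x^3), so the expression is NOT invariant.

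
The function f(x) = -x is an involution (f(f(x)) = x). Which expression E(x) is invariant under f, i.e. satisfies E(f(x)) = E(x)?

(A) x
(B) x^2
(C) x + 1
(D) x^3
B

Replace x by f(x) = -x in each option and simplify. As a quick numerical cross-check, also compare E(4) with E(f(4)) = E(-4).

(A) x  ->  (-x) = -x; check: E(4) = 4 but E(-4) = -4.   [not invariant]
(B) x^2  ->  (-x)^2, which simplifies back to x^2; check: E(4) = 16, E(-4) = 16.   [invariant]
(C) x + 1  ->  (-x) + 1 = 1 - x; check: E(4) = 5 but E(-4) = -3.   [not invariant]
(D) x^3  ->  (-x)^3 = -x^3; check: E(4) = 64 but E(-4) = -64.   [not invariant]

Only (B) is unchanged. E is symmetric under swapping x with f(x) = -x, which is exactly what an involution does.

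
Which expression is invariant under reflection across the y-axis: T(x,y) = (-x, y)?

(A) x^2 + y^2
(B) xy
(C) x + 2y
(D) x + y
A

The map is reflection across the y-axis: T(x,y) = (-x, y).
Substitute the transformed coordinates into each option and compare with the original:
(A) x^2 + y^2  ->  (-x)^2 + (y)^2 = x^2 + y^2   [equals x^2 + y^2: invariant]
(B) xy  ->  (-x)(y) = -xy   [differs from xy: not invariant]
(C) x + 2y  ->  (-x) + 2(y) = -x + 2y   [differs from x + 2y: not invariant]
(D) x + y  ->  (-x) + (y) = -x + y   [differs from x + y: not invariant]

Only option (A), x^2 + y^2, is unchanged by the transformation.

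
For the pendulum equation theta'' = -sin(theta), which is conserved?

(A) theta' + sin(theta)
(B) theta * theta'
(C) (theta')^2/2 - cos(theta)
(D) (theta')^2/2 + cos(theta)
C

A first integral I satisfies dI/dt = 0 along every solution. Differentiate each option and use the equation of motion:
(A) d/dt[theta' + sin(theta)] = theta'' + cos(theta) theta' = -sin(theta) + theta' cos(theta), not identically 0
(B) d/dt[theta * theta'] = (theta')^2 + theta theta'' = (theta')^2 - theta sin(theta), not identically 0
(C) d/dt[(theta')^2/2 - cos(theta)] = theta' theta'' + sin(theta) theta' = theta'(-sin(theta)) + theta' sin(theta) = 0
(D) d/dt[(theta')^2/2 + cos(theta)] = theta' theta'' - sin(theta) theta' = -2 theta' sin(theta), not identically 0

Only (C) has zero time-derivative. This is the total energy: kinetic (theta')^2/2 plus potential -cos(theta).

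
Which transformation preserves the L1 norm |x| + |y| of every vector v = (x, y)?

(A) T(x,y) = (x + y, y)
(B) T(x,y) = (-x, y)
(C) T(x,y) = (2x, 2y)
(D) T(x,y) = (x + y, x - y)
B

A transformation preserves a norm if ||T(v)|| = ||v|| for every v; a single vector where the norm changes rules an option out.

(A) T(x,y) = (x + y, y): v = (0, 1) has norm |0| + |1| = 1, but T(v) = (1, 1) has norm 2 -- not preserved.
(B) T(x,y) = (-x, y): preserves the norm -- it only permutes the coordinates and/or flips signs, which leaves |x| + |y| unchanged.
(C) T(x,y) = (2x, 2y): v = (1, 0) has norm |1| + |0| = 1, but T(v) = (2, 0) has norm 2 -- not preserved.
(D) T(x,y) = (x + y, x - y): v = (1, 0) has norm |1| + |0| = 1, but T(v) = (1, 1) has norm 2 -- not preserved.

Therefore the answer is (B).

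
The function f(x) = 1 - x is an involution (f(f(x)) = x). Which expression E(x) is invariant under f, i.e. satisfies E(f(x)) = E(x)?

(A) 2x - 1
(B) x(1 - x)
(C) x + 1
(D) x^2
B

Replace x by f(x) = 1 - x in each option and simplify. As a quick numerical cross-check, also compare E(4) with E(f(4)) = E(-3).

(A) 2x - 1  ->  2(1 - x) - 1 = 1 - 2x; check: E(4) = 7 but E(-3) = -7.   [not invariant]
(B) x(1 - x)  ->  (1 - x)(1 - (1 - x)), which simplifies back to x(1 - x); check: E(4) = -12, E(-3) = -12.   [invariant]
(C) x + 1  ->  (1 - x) + 1 = 2 - x; check: E(4) = 5 but E(-3) = -2.   [not invariant]
(D) x^2  ->  (1 - x)^2 = (x - 1)^2; check: E(4) = 16 but E(-3) = 9.   [not invariant]

Only (B) is unchanged. E is symmetric under swapping x with f(x) = 1 - x, which is exactly what an involution does.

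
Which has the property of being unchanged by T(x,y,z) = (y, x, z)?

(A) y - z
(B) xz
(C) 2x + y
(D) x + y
D

Apply T(x,y,z) = (y, x, z) to each option, i.e. replace (x, y, z) by the transformed coordinates.
Substitute the transformed coordinates into each option and compare with the original:
(A) y - z  ->  (x) - (z) = x - z   [differs from y - z: not invariant]
(B) xz  ->  (y)(z) = yz   [differs from xz: not invariant]
(C) 2x + y  ->  2(y) + (x) = x + 2y   [differs from 2x + y: not invariant]
(D) x + y  ->  (y) + (x) = x + y   [equals x + y: invariant]

Only option (D), x + y, is unchanged by the transformation.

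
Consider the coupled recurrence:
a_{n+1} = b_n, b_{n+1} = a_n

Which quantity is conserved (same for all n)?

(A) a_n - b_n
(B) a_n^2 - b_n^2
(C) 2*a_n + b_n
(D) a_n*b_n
D

Replace a_n by a_{n+1} = b_n and b_n by b_{n+1} = a_n in each option and simplify:
(A) a_n - b_n  ->  (b_n) - (a_n) = -a_n + b_n   [not conserved]
(B) a_n^2 - b_n^2  ->  (b_n)^2 - (a_n)^2 = -a_n^2 + b_n^2   [not conserved]
(C) 2*a_n + b_n  ->  2*(b_n) + (a_n) = a_n + 2*b_n   [not conserved]
(D) a_n*b_n  ->  (b_n)*(a_n) = a_n*b_n   [conserved]

Only (D) a_n*b_n returns to itself after one step, so it is the conserved quantity.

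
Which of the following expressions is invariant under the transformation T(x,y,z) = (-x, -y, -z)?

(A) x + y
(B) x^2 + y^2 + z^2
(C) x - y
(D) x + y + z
B

Apply T(x,y,z) = (-x, -y, -z) to each option, i.e. replace (x, y, z) by the transformed coordinates.
Substitute the transformed coordinates into each option and compare with the original:
(A) x + y  ->  (-x) + (-y) = -x - y   [differs from x + y: not invariant]
(B) x^2 + y^2 + z^2  ->  (-x)^2 + (-y)^2 + (-z)^2 = x^2 + y^2 + z^2   [equals x^2 + y^2 + z^2: invariant]
(C) x - y  ->  (-x) - (-y) = -x + y   [differs from x - y: not invariant]
(D) x + y + z  ->  (-x) + (-y) + (-z) = -x - y - z   [differs from x + y + z: not invariant]

Only option (B), x^2 + y^2 + z^2, is unchanged by the transformation.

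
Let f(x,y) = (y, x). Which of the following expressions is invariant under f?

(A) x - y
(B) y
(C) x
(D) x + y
D

For f(x,y) = (y, x):
After applying f: x' = y, y' = x. So x' + y' = y + x = x + y.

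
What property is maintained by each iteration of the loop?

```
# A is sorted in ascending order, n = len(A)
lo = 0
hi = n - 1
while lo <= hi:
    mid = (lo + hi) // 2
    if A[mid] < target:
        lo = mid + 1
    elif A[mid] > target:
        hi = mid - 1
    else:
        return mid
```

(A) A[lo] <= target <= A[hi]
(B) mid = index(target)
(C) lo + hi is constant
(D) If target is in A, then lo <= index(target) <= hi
D

A loop invariant must hold before the first iteration and be re-established by every execution of the body.

(D) If target is in A, then lo <= index(target) <= hi: Before the loop [lo, hi] = [0, n-1] covers every index. When A[mid] < target, sortedness puts target strictly to the right of mid, so setting lo = mid + 1 keeps index(target) in [lo, hi]; symmetrically for hi = mid - 1. Hence 'if target is in A then lo <= index(target) <= hi' holds after every iteration, and when lo > hi it proves target is absent.

The other options fail:
(A) A[lo] <= target <= A[hi]: fails when target is not in A (e.g. target < A[0] already violates it before the loop), so it is not maintained in general.
(B) mid = index(target): mid is just the current probe; it equals index(target) only on the iteration that returns.
(C) lo + hi is constant: each iteration moves exactly one of lo, hi, so lo + hi changes (e.g. 0 + (n-1) becomes (mid+1) + (n-1)).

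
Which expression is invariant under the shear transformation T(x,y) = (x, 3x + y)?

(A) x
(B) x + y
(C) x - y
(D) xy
A

Under the shear T(x,y) = (x, 3x + y):
Substitute the transformed coordinates into each option and compare with the original:
(A) x  ->  (x) = x   [equals x: invariant]
(B) x + y  ->  (x) + (3x + y) = 4x + y   [differs from x + y: not invariant]
(C) x - y  ->  (x) - (3x + y) = -2x - y   [differs from x - y: not invariant]
(D) xy  ->  (x)(3x + y) = 3x^2 + xy   [differs from xy: not invariant]

Only option (A), x, is unchanged by the transformation.
A vertical shear moves points parallel to the y-axis, so the x-coordinate (and any function of x alone) is unchanged.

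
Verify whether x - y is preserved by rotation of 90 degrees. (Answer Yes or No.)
No

Applying rotation by 90 degrees: x' = x*cos(90 degrees) - y*sin(90 degrees) = -y, y' = x*sin(90 degrees) + y*cos(90 degrees) = x

Substituting into x - y:
(-y) - (x)
= -x - y

This differs from the original expression x - y, so it is NOT invariant.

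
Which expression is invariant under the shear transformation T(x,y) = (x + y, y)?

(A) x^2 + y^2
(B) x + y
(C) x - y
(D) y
D

Under the shear T(x,y) = (x + y, y):
Substitute the transformed coordinates into each option and compare with the original:
(A) x^2 + y^2  ->  (x + y)^2 + (y)^2 = x^2 + 2xy + 2y^2   [differs from x^2 + y^2: not invariant]
(B) x + y  ->  (x + y) + (y) = x + 2y   [differs from x + y: not invariant]
(C) x - y  ->  (x + y) - (y) = x   [differs from x - y: not invariant]
(D) y  ->  (y) = y   [equals y: invariant]

Only option (D), y, is unchanged by the transformation.
A horizontal shear moves points parallel to the x-axis, so the y-coordinate (and any function of y alone) is unchanged.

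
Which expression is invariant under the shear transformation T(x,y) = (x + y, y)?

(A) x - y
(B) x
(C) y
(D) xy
C

Under the shear T(x,y) = (x + y, y):
Substitute the transformed coordinates into each option and compare with the original:
(A) x - y  ->  (x + y) - (y) = x   [differs from x - y: not invariant]
(B) x  ->  (x + y) = x + y   [differs from x: not invariant]
(C) y  ->  (y) = y   [equals y: invariant]
(D) xy  ->  (x + y)(y) = xy + y^2   [differs from xy: not invariant]

Only option (C), y, is unchanged by the transformation.
A horizontal shear moves points parallel to the x-axis, so the y-coordinate (and any function of y alone) is unchanged.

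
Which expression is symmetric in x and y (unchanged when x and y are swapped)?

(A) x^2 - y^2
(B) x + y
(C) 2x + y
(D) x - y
B

A symmetric expression is unchanged when the variables are permuted; here the transformation to test is the swap (x, y) -> (y, x).
Substitute the transformed coordinates into each option and compare with the original:
(A) x^2 - y^2  ->  (y)^2 - (x)^2 = -x^2 + y^2   [differs from x^2 - y^2: not invariant]
(B) x + y  ->  (y) + (x) = x + y   [equals x + y: invariant]
(C) 2x + y  ->  2(y) + (x) = x + 2y   [differs from 2x + y: not invariant]
(D) x - y  ->  (y) - (x) = -x + y   [differs from x - y: not invariant]

Only option (B), x + y, is unchanged by the transformation.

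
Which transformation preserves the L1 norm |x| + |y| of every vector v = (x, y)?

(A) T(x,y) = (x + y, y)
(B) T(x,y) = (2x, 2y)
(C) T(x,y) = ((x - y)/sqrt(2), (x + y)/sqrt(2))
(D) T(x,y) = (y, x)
D

A transformation preserves a norm if ||T(v)|| = ||v|| for every v; a single vector where the norm changes rules an option out.

(A) T(x,y) = (x + y, y): v = (0, 1) has norm |0| + |1| = 1, but T(v) = (1, 1) has norm 2 -- not preserved.
(B) T(x,y) = (2x, 2y): v = (1, 0) has norm |1| + |0| = 1, but T(v) = (2, 0) has norm 2 -- not preserved.
(C) T(x,y) = ((x - y)/sqrt(2), (x + y)/sqrt(2)): v = (1, 0) has norm |1| + |0| = 1, but T(v) = (sqrt(2)/2, sqrt(2)/2) has norm sqrt(2) -- not preserved.
(D) T(x,y) = (y, x): preserves the norm -- it only permutes the coordinates and/or flips signs, which leaves |x| + |y| unchanged.

Therefore the answer is (D).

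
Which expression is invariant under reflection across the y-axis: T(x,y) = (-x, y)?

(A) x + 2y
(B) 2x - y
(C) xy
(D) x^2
D

The map is reflection across the y-axis: T(x,y) = (-x, y).
Substitute the transformed coordinates into each option and compare with the original:
(A) x + 2y  ->  (-x) + 2(y) = -x + 2y   [differs from x + 2y: not invariant]
(B) 2x - y  ->  2(-x) - (y) = -2x - y   [differs from 2x - y: not invariant]
(C) xy  ->  (-x)(y) = -xy   [differs from xy: not invariant]
(D) x^2  ->  (-x)^2 = x^2   [equals x^2: invariant]

Only option (D), x^2, is unchanged by the transformation.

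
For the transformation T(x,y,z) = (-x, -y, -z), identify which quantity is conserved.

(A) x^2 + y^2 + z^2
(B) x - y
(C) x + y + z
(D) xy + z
A

Apply T(x,y,z) = (-x, -y, -z) to each option, i.e. replace (x, y, z) by the transformed coordinates.
Substitute the transformed coordinates into each option and compare with the original:
(A) x^2 + y^2 + z^2  ->  (-x)^2 + (-y)^2 + (-z)^2 = x^2 + y^2 + z^2   [equals x^2 + y^2 + z^2: invariant]
(B) x - y  ->  (-x) - (-y) = -x + y   [differs from x - y: not invariant]
(C) x + y + z  ->  (-x) + (-y) + (-z) = -x - y - z   [differs from x + y + z: not invariant]
(D) xy + z  ->  (-x)(-y) + (-z) = xy - z   [differs from xy + z: not invariant]

Only option (A), x^2 + y^2 + z^2, is unchanged by the transformation.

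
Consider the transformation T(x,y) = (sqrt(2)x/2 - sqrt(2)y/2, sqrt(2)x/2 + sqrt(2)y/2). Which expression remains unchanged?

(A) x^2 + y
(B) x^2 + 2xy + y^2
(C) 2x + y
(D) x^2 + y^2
D

An expression E(x,y) is invariant under T if E(T(x,y)) = E(x,y). Here T(x,y) = (sqrt(2)x/2 - sqrt(2)y/2, sqrt(2)x/2 + sqrt(2)y/2).
Substitute the transformed coordinates into each option and compare with the original:
(A) x^2 + y  ->  (sqrt(2)x/2 - sqrt(2)y/2)^2 + (sqrt(2)x/2 + sqrt(2)y/2) = x^2/2 - xy + sqrt(2)x/2 + y^2/2 + sqrt(2)y/2   [differs from x^2 + y: not invariant]
(B) x^2 + 2xy + y^2  ->  (sqrt(2)x/2 - sqrt(2)y/2)^2 + 2(sqrt(2)x/2 - sqrt(2)y/2)(sqrt(2)x/2 + sqrt(2)y/2) + (sqrt(2)x/2 + sqrt(2)y/2)^2 = 2x^2   [differs from x^2 + 2xy + y^2: not invariant]
(C) 2x + y  ->  2(sqrt(2)x/2 - sqrt(2)y/2) + (sqrt(2)x/2 + sqrt(2)y/2) = 3sqrt(2)x/2 - sqrt(2)y/2   [differs from 2x + y: not invariant]
(D) x^2 + y^2  ->  (sqrt(2)x/2 - sqrt(2)y/2)^2 + (sqrt(2)x/2 + sqrt(2)y/2)^2 = x^2 + y^2   [equals x^2 + y^2: invariant]

Only option (D), x^2 + y^2, is unchanged by the transformation.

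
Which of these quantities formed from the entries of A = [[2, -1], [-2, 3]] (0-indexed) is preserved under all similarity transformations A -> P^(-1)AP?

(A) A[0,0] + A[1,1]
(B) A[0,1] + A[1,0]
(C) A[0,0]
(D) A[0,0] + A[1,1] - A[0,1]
A

A[0,0] + A[1,1] is the trace of A. By the cyclic property of the trace, tr(P^(-1)AP) = tr(APP^(-1)) = tr(A), so it is the same for every matrix similar to A.

The other combinations are not similarity invariants. For example, take P = [[1, 2], [0, 1]] (det P = 1), so P^(-1) = [[1, -2], [0, 1]] and
B = P^(-1)AP = [[6, 5], [-2, -1]].
Evaluating each option on A and on B:
(A) A[0,0] + A[1,1]: 5 for A, 5 for B -> unchanged
(B) A[0,1] + A[1,0]: -3 for A, 3 for B -> changes
(C) A[0,0]: 2 for A, 6 for B -> changes
(D) A[0,0] + A[1,1] - A[0,1]: 6 for A, 0 for B -> changes

Only (A) A[0,0] + A[1,1] = 5 survives (and it does so for every P, not just this one), so it is the invariant.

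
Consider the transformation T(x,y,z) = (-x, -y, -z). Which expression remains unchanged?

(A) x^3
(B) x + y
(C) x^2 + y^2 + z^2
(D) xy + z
C

Apply T(x,y,z) = (-x, -y, -z) to each option, i.e. replace (x, y, z) by the transformed coordinates.
Substitute the transformed coordinates into each option and compare with the original:
(A) x^3  ->  (-x)^3 = -x^3   [differs from x^3: not invariant]
(B) x + y  ->  (-x) + (-y) = -x - y   [differs from x + y: not invariant]
(C) x^2 + y^2 + z^2  ->  (-x)^2 + (-y)^2 + (-z)^2 = x^2 + y^2 + z^2   [equals x^2 + y^2 + z^2: invariant]
(D) xy + z  ->  (-x)(-y) + (-z) = xy - z   [differs from xy + z: not invariant]

Only option (C), x^2 + y^2 + z^2, is unchanged by the transformation.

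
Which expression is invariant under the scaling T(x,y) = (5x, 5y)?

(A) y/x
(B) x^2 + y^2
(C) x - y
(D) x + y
A

Under the uniform scaling T(x,y) = (5x, 5y):
Substitute the transformed coordinates into each option and compare with the original:
(A) y/x  ->  (5y)/(5x) = y/x   [equals y/x: invariant]
(B) x^2 + y^2  ->  (5x)^2 + (5y)^2 = 25x^2 + 25y^2   [differs from x^2 + y^2: not invariant]
(C) x - y  ->  (5x) - (5y) = 5x - 5y   [differs from x - y: not invariant]
(D) x + y  ->  (5x) + (5y) = 5x + 5y   [differs from x + y: not invariant]

Only option (A), y/x, is unchanged by the transformation.
The common factor 5 cancels in a ratio of coordinates, while sums, products and sums of squares pick up factors of 5 or 25.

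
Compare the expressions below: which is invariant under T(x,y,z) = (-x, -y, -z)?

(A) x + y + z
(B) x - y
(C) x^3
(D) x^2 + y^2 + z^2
D

Apply T(x,y,z) = (-x, -y, -z) to each option, i.e. replace (x, y, z) by the transformed coordinates.
Substitute the transformed coordinates into each option and compare with the original:
(A) x + y + z  ->  (-x) + (-y) + (-z) = -x - y - z   [differs from x + y + z: not invariant]
(B) x - y  ->  (-x) - (-y) = -x + y   [differs from x - y: not invariant]
(C) x^3  ->  (-x)^3 = -x^3   [differs from x^3: not invariant]
(D) x^2 + y^2 + z^2  ->  (-x)^2 + (-y)^2 + (-z)^2 = x^2 + y^2 + z^2   [equals x^2 + y^2 + z^2: invariant]

Only option (D), x^2 + y^2 + z^2, is unchanged by the transformation.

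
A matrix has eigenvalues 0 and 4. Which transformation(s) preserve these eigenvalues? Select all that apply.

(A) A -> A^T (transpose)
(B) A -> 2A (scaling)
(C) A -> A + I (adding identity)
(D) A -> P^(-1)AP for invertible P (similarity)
A and D

Eigenvalues are preserved by:
1. Similarity transformations: A -> P^(-1)AP (same characteristic polynomial)
2. Transpose: A^T has the same eigenvalues as A

Eigenvalues are NOT preserved by:
- Adding identity: eigenvalues become 0+1, 4+1
- Scaling: eigenvalues become 0, 8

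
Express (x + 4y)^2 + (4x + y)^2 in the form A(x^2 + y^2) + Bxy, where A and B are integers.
17(x^2 + y^2) + 16xy

Expanding: (x + 4y)^2 = x^2 + 8xy + 16y^2
(4x + y)^2 = 16x^2 + 8xy + y^2
Sum = (1+16)(x^2+y^2) + 16xy = 17(x^2 + y^2) + 16xy
This is symmetric in x and y.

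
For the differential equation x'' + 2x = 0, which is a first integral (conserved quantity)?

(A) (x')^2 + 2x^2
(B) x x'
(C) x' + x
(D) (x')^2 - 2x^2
A

A first integral I satisfies dI/dt = 0 along every solution. Differentiate each option and use the equation of motion:
(A) d/dt[(x')^2 + 2x^2] = 2x'x'' + 4x x' = 2x'(-2x) + 4x x' = 0
(B) d/dt[x x'] = (x')^2 + x x'' = (x')^2 - 2x^2, not identically 0
(C) d/dt[x' + x] = x'' + x' = -2x + x', not identically 0
(D) d/dt[(x')^2 - 2x^2] = 2x'x'' - 4x x' = -8x x', not identically 0

Only (A) has zero time-derivative. So the energy-like quantity (x')^2 + 2x^2 is the first integral.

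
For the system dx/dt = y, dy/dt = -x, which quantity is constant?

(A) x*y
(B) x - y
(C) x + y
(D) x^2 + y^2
D

A first integral I satisfies dI/dt = 0 along every solution. Differentiate each option and use the equation of motion:
(A) d/dt[x*y] = (dx/dt)y + x(dy/dt) = y^2 - x^2, not identically 0
(B) d/dt[x - y] = y - (-x) = x + y, not identically 0
(C) d/dt[x + y] = y + (-x) = y - x, not identically 0
(D) d/dt[x^2 + y^2] = 2x*dx/dt + 2y*dy/dt = 2x*y + 2y*(-x) = 0

Only (D) has zero time-derivative. So x^2 + y^2 (the squared radius; trajectories are circles) is the conserved quantity.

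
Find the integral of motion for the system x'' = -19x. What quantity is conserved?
E = (x')^2 + 19x^2

Multiply the equation by x':
x' * x'' = -19x * x'
The left side is d/dt[(x')^2/2] and the right side is d/dt[-19x^2/2], so
d/dt[(x')^2/2 + 19x^2/2] = 0, i.e. (x')^2/2 + 19x^2/2 = constant.
Multiplying by 2, the integral of motion is E = (x')^2 + 19x^2.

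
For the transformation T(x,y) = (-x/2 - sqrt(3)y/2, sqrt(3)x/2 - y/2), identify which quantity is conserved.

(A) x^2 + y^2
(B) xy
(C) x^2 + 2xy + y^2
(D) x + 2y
A

An expression E(x,y) is invariant under T if E(T(x,y)) = E(x,y). Here T(x,y) = (-x/2 - sqrt(3)y/2, sqrt(3)x/2 - y/2).
Substitute the transformed coordinates into each option and compare with the original:
(A) x^2 + y^2  ->  (-x/2 - sqrt(3)y/2)^2 + (sqrt(3)x/2 - y/2)^2 = x^2 + y^2   [equals x^2 + y^2: invariant]
(B) xy  ->  (-x/2 - sqrt(3)y/2)(sqrt(3)x/2 - y/2) = -sqrt(3)x^2/4 - xy/2 + sqrt(3)y^2/4   [differs from xy: not invariant]
(C) x^2 + 2xy + y^2  ->  (-x/2 - sqrt(3)y/2)^2 + 2(-x/2 - sqrt(3)y/2)(sqrt(3)x/2 - y/2) + (sqrt(3)x/2 - y/2)^2 = -sqrt(3)x^2/2 + x^2 - xy + sqrt(3)y^2/2 + y^2   [differs from x^2 + 2xy + y^2: not invariant]
(D) x + 2y  ->  (-x/2 - sqrt(3)y/2) + 2(sqrt(3)x/2 - y/2) = -x/2 + sqrt(3)x - y - sqrt(3)y/2   [differs from x + 2y: not invariant]

Only option (A), x^2 + y^2, is unchanged by the transformation.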